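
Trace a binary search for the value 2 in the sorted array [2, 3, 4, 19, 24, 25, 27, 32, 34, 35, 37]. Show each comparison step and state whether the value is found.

Binary search for 2 in [2, 3, 4, 19, 24, 25, 27, 32, 34, 35, 37]:

lo=0, hi=10, mid=5, arr[mid]=25 -> 25 > 2, search left half
lo=0, hi=4, mid=2, arr[mid]=4 -> 4 > 2, search left half
lo=0, hi=1, mid=0, arr[mid]=2 -> Found target at index 0!

Binary search finds 2 at index 0 after 3 comparisons. The search repeatedly halves the search space by comparing with the middle element.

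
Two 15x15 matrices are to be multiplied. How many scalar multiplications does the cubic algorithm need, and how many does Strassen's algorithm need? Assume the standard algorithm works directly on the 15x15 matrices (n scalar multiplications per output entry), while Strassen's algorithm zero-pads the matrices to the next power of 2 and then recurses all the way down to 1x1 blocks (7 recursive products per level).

Matrix multiplication for 15x15 matrices:

Strassen's algorithm requires power-of-2 dimensions. Pad 15x15 to 16x16 (next power of 2).

Standard algorithm: 15^3 = 3375 multiplications
Strassen's algorithm: 7^(log2(16)) = 7^4 = 2401 multiplications
Savings: 3375 - 2401 = 974 multiplications

Standard: 3375 multiplications (15^3). Strassen: 2401 multiplications (7^4, after padding to 16x16). Strassen reduces 8 recursive multiplications to 7 at each level.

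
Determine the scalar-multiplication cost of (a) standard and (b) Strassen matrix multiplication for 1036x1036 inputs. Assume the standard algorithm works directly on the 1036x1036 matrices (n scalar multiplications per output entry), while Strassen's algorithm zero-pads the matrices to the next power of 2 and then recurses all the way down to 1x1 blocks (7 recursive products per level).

Matrix multiplication for 1036x1036 matrices:

Strassen's algorithm requires power-of-2 dimensions. Pad 1036x1036 to 2048x2048 (next power of 2).

Standard algorithm: 1036^3 = 1111934656 multiplications
Strassen's algorithm: 7^(log2(2048)) = 7^11 = 1977326743 multiplications
Difference: 1111934656 - 1977326743 = -865392087 (Strassen uses MORE here due to padding overhead — for small or just-over-power-of-2 n, padding can outweigh the per-level savings)

Standard: 1111934656 multiplications (1036^3). Strassen: 1977326743 multiplications (7^11, after padding to 2048x2048). Strassen reduces 8 recursive multiplications to 7 at each level.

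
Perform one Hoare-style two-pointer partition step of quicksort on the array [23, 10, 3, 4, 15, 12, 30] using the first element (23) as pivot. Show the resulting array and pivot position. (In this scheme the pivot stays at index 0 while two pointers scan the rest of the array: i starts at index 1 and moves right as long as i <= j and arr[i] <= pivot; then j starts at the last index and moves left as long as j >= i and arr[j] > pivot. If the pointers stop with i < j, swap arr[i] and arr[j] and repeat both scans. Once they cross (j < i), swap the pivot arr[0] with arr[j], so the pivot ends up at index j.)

Hoare-style two-pointer partition with pivot = 23:

Initial array: [23, 10, 3, 4, 15, 12, 30]

Pointers start at i = 1, j = 6.
i ends at 6, j ends at 5: the pointers have crossed (j < i), so scanning stops.

Swap pivot arr[0] with arr[5] to place pivot at position 5: [12, 10, 3, 4, 15, 23, 30]
Pivot position: 5

After partitioning with pivot 23, the array becomes [12, 10, 3, 4, 15, 23, 30]. The pivot is placed at index 5. All elements to the left of the pivot are <= 23, and all elements to the right are > 23.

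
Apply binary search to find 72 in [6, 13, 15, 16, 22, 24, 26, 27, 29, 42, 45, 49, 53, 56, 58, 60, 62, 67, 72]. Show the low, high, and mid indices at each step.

Binary search for 72 in [6, 13, 15, 16, 22, 24, 26, 27, 29, 42, 45, 49, 53, 56, 58, 60, 62, 67, 72]:

lo=0, hi=18, mid=9, arr[mid]=42 -> 42 < 72, search right half
lo=10, hi=18, mid=14, arr[mid]=58 -> 58 < 72, search right half
lo=15, hi=18, mid=16, arr[mid]=62 -> 62 < 72, search right half
lo=17, hi=18, mid=17, arr[mid]=67 -> 67 < 72, search right half
lo=18, hi=18, mid=18, arr[mid]=72 -> Found target at index 18!

Binary search finds 72 at index 18 after 5 comparisons. The search repeatedly halves the search space by comparing with the middle element.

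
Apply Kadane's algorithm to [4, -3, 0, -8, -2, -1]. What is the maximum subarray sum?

Using Kadane's algorithm on [4, -3, 0, -8, -2, -1]:

Scanning through the array:
Position 1 (value -3): max_ending_here = 1, max_so_far = 4
Position 2 (value 0): max_ending_here = 1, max_so_far = 4
Position 3 (value -8): max_ending_here = -7, max_so_far = 4
Position 4 (value -2): max_ending_here = -2, max_so_far = 4
Position 5 (value -1): max_ending_here = -1, max_so_far = 4

Maximum subarray: [4]
Maximum sum: 4

The maximum subarray is [4] with sum 4. This subarray runs from index 0 to index 0.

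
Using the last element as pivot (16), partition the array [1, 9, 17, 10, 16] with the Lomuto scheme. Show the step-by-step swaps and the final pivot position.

Lomuto partition with pivot = 16:

Initial array: [1, 9, 17, 10, 16]

arr[0]=1 <= 16: swap with position 0, array becomes [1, 9, 17, 10, 16]
arr[1]=9 <= 16: swap with position 1, array becomes [1, 9, 17, 10, 16]
arr[2]=17 > 16: no swap
arr[3]=10 <= 16: swap with position 2, array becomes [1, 9, 10, 17, 16]

Place pivot at position 3: [1, 9, 10, 16, 17]
Pivot position: 3

After partitioning with pivot 16, the array becomes [1, 9, 10, 16, 17]. The pivot is placed at index 3. All elements to the left of the pivot are <= 16, and all elements to the right are > 16.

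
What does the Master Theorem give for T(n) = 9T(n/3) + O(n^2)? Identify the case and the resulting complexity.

Master Theorem for T(n) = 9T(n/3) + O(n^2):

a = 9, b = 3, c = 2
log_b(a) = log_3(9) = 2.0000

Case 2: c = 2 = log_3(9) = 2.0000
T(n) = O(n^2 log n) = O(n^2 log n)

For T(n) = 9T(n/3) + O(n^2): log_3(9) = 2.0000. This is Case 2 of the Master Theorem (c = log_b(a), equal work at all levels), giving O(n^2 log n).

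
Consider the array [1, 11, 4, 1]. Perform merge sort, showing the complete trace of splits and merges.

Merge sort trace:

Split: [1, 11, 4, 1] -> [1, 11] and [4, 1]
  Split: [1, 11] -> [1] and [11]
  Merge: [1] + [11] -> [1, 11]
  Split: [4, 1] -> [4] and [1]
  Merge: [4] + [1] -> [1, 4]
Merge: [1, 11] + [1, 4] -> [1, 1, 4, 11]

Final sorted array: [1, 1, 4, 11]

The merge sort proceeds by recursively splitting the array and merging sorted halves.
After all merges, the sorted array is [1, 1, 4, 11].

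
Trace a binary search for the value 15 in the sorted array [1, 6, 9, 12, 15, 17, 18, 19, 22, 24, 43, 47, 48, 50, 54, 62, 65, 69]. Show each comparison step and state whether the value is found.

Binary search for 15 in [1, 6, 9, 12, 15, 17, 18, 19, 22, 24, 43, 47, 48, 50, 54, 62, 65, 69]:

lo=0, hi=17, mid=8, arr[mid]=22 -> 22 > 15, search left half
lo=0, hi=7, mid=3, arr[mid]=12 -> 12 < 15, search right half
lo=4, hi=7, mid=5, arr[mid]=17 -> 17 > 15, search left half
lo=4, hi=4, mid=4, arr[mid]=15 -> Found target at index 4!

Binary search finds 15 at index 4 after 4 comparisons. The search repeatedly halves the search space by comparing with the middle element.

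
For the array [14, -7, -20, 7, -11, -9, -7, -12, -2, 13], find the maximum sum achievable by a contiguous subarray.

Using Kadane's algorithm on [14, -7, -20, 7, -11, -9, -7, -12, -2, 13]:

Scanning through the array:
Position 1 (value -7): max_ending_here = 7, max_so_far = 14
Position 2 (value -20): max_ending_here = -13, max_so_far = 14
Position 3 (value 7): max_ending_here = 7, max_so_far = 14
Position 4 (value -11): max_ending_here = -4, max_so_far = 14
Position 5 (value -9): max_ending_here = -9, max_so_far = 14
Position 6 (value -7): max_ending_here = -7, max_so_far = 14
Position 7 (value -12): max_ending_here = -12, max_so_far = 14
Position 8 (value -2): max_ending_here = -2, max_so_far = 14
Position 9 (value 13): max_ending_here = 13, max_so_far = 14

Maximum subarray: [14]
Maximum sum: 14

The maximum subarray is [14] with sum 14. This subarray runs from index 0 to index 0.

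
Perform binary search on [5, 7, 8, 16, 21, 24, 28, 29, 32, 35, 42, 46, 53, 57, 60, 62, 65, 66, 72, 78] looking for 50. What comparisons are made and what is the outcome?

Binary search for 50 in [5, 7, 8, 16, 21, 24, 28, 29, 32, 35, 42, 46, 53, 57, 60, 62, 65, 66, 72, 78]:

lo=0, hi=19, mid=9, arr[mid]=35 -> 35 < 50, search right half
lo=10, hi=19, mid=14, arr[mid]=60 -> 60 > 50, search left half
lo=10, hi=13, mid=11, arr[mid]=46 -> 46 < 50, search right half
lo=12, hi=13, mid=12, arr[mid]=53 -> 53 > 50, search left half
lo=12 > hi=11, target 50 not found

Binary search determines that 50 is not in the array after 4 comparisons. The search space was exhausted without finding the target.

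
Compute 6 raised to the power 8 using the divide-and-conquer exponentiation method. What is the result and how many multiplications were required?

Computing 6^8 by squaring (build up from 6^1; each line after the first costs one multiplication):

6^1 = 6
6^2 = (6^1)^2 = 6^2 = 36
6^4 = (6^2)^2 = 36^2 = 1296
6^8 = (6^4)^2 = 1296^2 = 1679616

Result: 1679616
Multiplications needed: 3 (3 lines after 6^1)

6^8 = 1679616. Using exponentiation by squaring, this requires 3 multiplications. The key idea: if the exponent is even, square the half-power; if odd, multiply by the base once.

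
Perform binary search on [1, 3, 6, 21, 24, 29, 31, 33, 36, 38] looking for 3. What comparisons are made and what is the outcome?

Binary search for 3 in [1, 3, 6, 21, 24, 29, 31, 33, 36, 38]:

lo=0, hi=9, mid=4, arr[mid]=24 -> 24 > 3, search left half
lo=0, hi=3, mid=1, arr[mid]=3 -> Found target at index 1!

Binary search finds 3 at index 1 after 2 comparisons. The search repeatedly halves the search space by comparing with the middle element.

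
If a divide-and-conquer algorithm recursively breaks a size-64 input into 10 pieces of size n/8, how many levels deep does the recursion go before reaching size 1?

For divide and conquer with division factor 8:

Problem sizes at each level:
Level 0: 64
Level 1: 8
Level 2: 1

The root is level 0 and the size-1 base case is level 2 (the tree spans levels 0 through 2, i.e. 3 levels counting the root), so the depth is the number of divisions: log_8(64) = 2

The recursion tree depth is log_8(64) = 2. At each level, the problem size is divided by 8, so it takes 2 divisions to reduce to a base case of size 1. The algorithm makes 10 recursive calls at each level.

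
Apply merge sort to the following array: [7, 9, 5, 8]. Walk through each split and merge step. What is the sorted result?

Merge sort trace:

Split: [7, 9, 5, 8] -> [7, 9] and [5, 8]
  Split: [7, 9] -> [7] and [9]
  Merge: [7] + [9] -> [7, 9]
  Split: [5, 8] -> [5] and [8]
  Merge: [5] + [8] -> [5, 8]
Merge: [7, 9] + [5, 8] -> [5, 7, 8, 9]

Final sorted array: [5, 7, 8, 9]

The merge sort proceeds by recursively splitting the array and merging sorted halves.
After all merges, the sorted array is [5, 7, 8, 9].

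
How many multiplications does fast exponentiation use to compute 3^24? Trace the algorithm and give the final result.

Computing 3^24 by squaring (build up from 3^1; each line after the first costs one multiplication):

3^1 = 3
3^2 = (3^1)^2 = 3^2 = 9
3^3 = 3 * 3^2 = 3 * 9 = 27
3^6 = (3^3)^2 = 27^2 = 729
3^12 = (3^6)^2 = 729^2 = 531441
3^24 = (3^12)^2 = 531441^2 = 282429536481

Result: 282429536481
Multiplications needed: 5 (5 lines after 3^1)

3^24 = 282429536481. Using exponentiation by squaring, this requires 5 multiplications. The key idea: if the exponent is even, square the half-power; if odd, multiply by the base once.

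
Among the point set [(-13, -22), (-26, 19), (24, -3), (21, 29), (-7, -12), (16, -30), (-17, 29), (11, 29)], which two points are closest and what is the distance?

Computing all pairwise distances among 8 points:

d((-13, -22), (-26, 19)) = 43.0116
d((-13, -22), (24, -3)) = 41.5933
d((-13, -22), (21, 29)) = 61.2944
d((-13, -22), (-7, -12)) = 11.6619
d((-13, -22), (16, -30)) = 30.0832
d((-13, -22), (-17, 29)) = 51.1566
d((-13, -22), (11, 29)) = 56.3649
d((-26, 19), (24, -3)) = 54.626
d((-26, 19), (21, 29)) = 48.0521
d((-26, 19), (-7, -12)) = 36.3593
d((-26, 19), (16, -30)) = 64.5368
d((-26, 19), (-17, 29)) = 13.4536
d((-26, 19), (11, 29)) = 38.3275
d((24, -3), (21, 29)) = 32.1403
d((24, -3), (-7, -12)) = 32.28
d((24, -3), (16, -30)) = 28.1603
d((24, -3), (-17, 29)) = 52.0096
d((24, -3), (11, 29)) = 34.5398
d((21, 29), (-7, -12)) = 49.6488
d((21, 29), (16, -30)) = 59.2115
d((21, 29), (-17, 29)) = 38.0
d((21, 29), (11, 29)) = 10.0 <-- minimum
d((-7, -12), (16, -30)) = 29.2062
d((-7, -12), (-17, 29)) = 42.2019
d((-7, -12), (11, 29)) = 44.7772
d((16, -30), (-17, 29)) = 67.6018
d((16, -30), (11, 29)) = 59.2115
d((-17, 29), (11, 29)) = 28.0

Closest pair: (21, 29) and (11, 29) with distance 10.0

The closest pair is (21, 29) and (11, 29) with Euclidean distance 10.0. For 8 points, brute-force pairwise comparison is shown above. For large n, the divide-and-conquer algorithm (sort by x, recurse on halves, check the dividing strip) achieves O(n log n).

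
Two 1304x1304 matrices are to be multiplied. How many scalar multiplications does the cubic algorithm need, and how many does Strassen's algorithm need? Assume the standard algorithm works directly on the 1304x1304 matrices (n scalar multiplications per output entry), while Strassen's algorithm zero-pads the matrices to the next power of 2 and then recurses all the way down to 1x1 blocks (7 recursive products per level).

Matrix multiplication for 1304x1304 matrices:

Strassen's algorithm requires power-of-2 dimensions. Pad 1304x1304 to 2048x2048 (next power of 2).

Standard algorithm: 1304^3 = 2217342464 multiplications
Strassen's algorithm: 7^(log2(2048)) = 7^11 = 1977326743 multiplications
Savings: 2217342464 - 1977326743 = 240015721 multiplications

Standard: 2217342464 multiplications (1304^3). Strassen: 1977326743 multiplications (7^11, after padding to 2048x2048). Strassen reduces 8 recursive multiplications to 7 at each level.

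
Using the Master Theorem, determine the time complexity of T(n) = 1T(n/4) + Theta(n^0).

Master Theorem for T(n) = 1T(n/4) + O(n^0):

a = 1, b = 4, c = 0
log_b(a) = log_4(1) = 0.0000

Case 2: c = 0 = log_4(1) = 0.0000
T(n) = O(n^0 log n) = O(log n)

For T(n) = 1T(n/4) + O(n^0): log_4(1) = 0.0000. This is Case 2 of the Master Theorem (c = log_b(a), equal work at all levels), giving O(log n).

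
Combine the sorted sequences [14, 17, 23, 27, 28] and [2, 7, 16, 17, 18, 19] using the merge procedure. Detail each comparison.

Merging process:

Compare 14 vs 2: take 2 from right. Merged: [2]
Compare 14 vs 7: take 7 from right. Merged: [2, 7]
Compare 14 vs 16: take 14 from left. Merged: [2, 7, 14]
Compare 17 vs 16: take 16 from right. Merged: [2, 7, 14, 16]
Compare 17 vs 17: take 17 from left. Merged: [2, 7, 14, 16, 17]
Compare 23 vs 17: take 17 from right. Merged: [2, 7, 14, 16, 17, 17]
Compare 23 vs 18: take 18 from right. Merged: [2, 7, 14, 16, 17, 17, 18]
Compare 23 vs 19: take 19 from right. Merged: [2, 7, 14, 16, 17, 17, 18, 19]
Append remaining from left: [23, 27, 28]. Merged: [2, 7, 14, 16, 17, 17, 18, 19, 23, 27, 28]

Final merged array: [2, 7, 14, 16, 17, 17, 18, 19, 23, 27, 28]
Total comparisons: 8

The merged array is [2, 7, 14, 16, 17, 17, 18, 19, 23, 27, 28], requiring 8 comparisons. The merge step runs in O(n) time where n is the total number of elements.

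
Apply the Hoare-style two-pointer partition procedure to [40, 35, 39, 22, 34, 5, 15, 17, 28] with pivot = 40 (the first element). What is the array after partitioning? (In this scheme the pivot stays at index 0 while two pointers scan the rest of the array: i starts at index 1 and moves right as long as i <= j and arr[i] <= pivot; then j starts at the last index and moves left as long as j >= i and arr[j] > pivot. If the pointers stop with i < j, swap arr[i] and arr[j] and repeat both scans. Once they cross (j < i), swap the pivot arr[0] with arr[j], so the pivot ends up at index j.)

Hoare-style two-pointer partition with pivot = 40:

Initial array: [40, 35, 39, 22, 34, 5, 15, 17, 28]

Pointers start at i = 1, j = 8.
i ends at 9, j ends at 8: the pointers have crossed (j < i), so scanning stops.

Swap pivot arr[0] with arr[8] to place pivot at position 8: [28, 35, 39, 22, 34, 5, 15, 17, 40]
Pivot position: 8

After partitioning with pivot 40, the array becomes [28, 35, 39, 22, 34, 5, 15, 17, 40]. The pivot is placed at index 8. All elements to the left of the pivot are <= 40, and all elements to the right are > 40.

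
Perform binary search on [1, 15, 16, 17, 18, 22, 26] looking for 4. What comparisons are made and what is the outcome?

Binary search for 4 in [1, 15, 16, 17, 18, 22, 26]:

lo=0, hi=6, mid=3, arr[mid]=17 -> 17 > 4, search left half
lo=0, hi=2, mid=1, arr[mid]=15 -> 15 > 4, search left half
lo=0, hi=0, mid=0, arr[mid]=1 -> 1 < 4, search right half
lo=1 > hi=0, target 4 not found

Binary search determines that 4 is not in the array after 3 comparisons. The search space was exhausted without finding the target.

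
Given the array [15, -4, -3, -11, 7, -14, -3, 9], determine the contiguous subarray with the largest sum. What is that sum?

Using Kadane's algorithm on [15, -4, -3, -11, 7, -14, -3, 9]:

Scanning through the array:
Position 1 (value -4): max_ending_here = 11, max_so_far = 15
Position 2 (value -3): max_ending_here = 8, max_so_far = 15
Position 3 (value -11): max_ending_here = -3, max_so_far = 15
Position 4 (value 7): max_ending_here = 7, max_so_far = 15
Position 5 (value -14): max_ending_here = -7, max_so_far = 15
Position 6 (value -3): max_ending_here = -3, max_so_far = 15
Position 7 (value 9): max_ending_here = 9, max_so_far = 15

Maximum subarray: [15]
Maximum sum: 15

The maximum subarray is [15] with sum 15. This subarray runs from index 0 to index 0.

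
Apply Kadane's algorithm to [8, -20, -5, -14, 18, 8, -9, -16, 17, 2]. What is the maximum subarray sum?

Using Kadane's algorithm on [8, -20, -5, -14, 18, 8, -9, -16, 17, 2]:

Scanning through the array:
Position 1 (value -20): max_ending_here = -12, max_so_far = 8
Position 2 (value -5): max_ending_here = -5, max_so_far = 8
Position 3 (value -14): max_ending_here = -14, max_so_far = 8
Position 4 (value 18): max_ending_here = 18, max_so_far = 18
Position 5 (value 8): max_ending_here = 26, max_so_far = 26
Position 6 (value -9): max_ending_here = 17, max_so_far = 26
Position 7 (value -16): max_ending_here = 1, max_so_far = 26
Position 8 (value 17): max_ending_here = 18, max_so_far = 26
Position 9 (value 2): max_ending_here = 20, max_so_far = 26

Maximum subarray: [18, 8]
Maximum sum: 26

The maximum subarray is [18, 8] with sum 26. This subarray runs from index 4 to index 5.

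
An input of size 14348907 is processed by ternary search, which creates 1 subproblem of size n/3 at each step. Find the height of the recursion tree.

For divide and conquer with division factor 3:

Problem sizes at each level:
Level 0: 14348907
Level 1: 4782969
Level 2: 1594323
Level 3: 531441
Level 4: 177147
Level 5: 59049
Level 6: 19683
Level 7: 6561
Level 8: 2187
Level 9: 729
Level 10: 243
Level 11: 81
Level 12: 27
Level 13: 9
Level 14: 3
Level 15: 1

The root is level 0 and the size-1 base case is level 15 (the tree spans levels 0 through 15, i.e. 16 levels counting the root), so the depth is the number of divisions: log_3(14348907) = 15

The recursion tree depth is log_3(14348907) = 15. At each level, the problem size is divided by 3, so it takes 15 divisions to reduce to a base case of size 1. The algorithm makes 1 recursive call at each level.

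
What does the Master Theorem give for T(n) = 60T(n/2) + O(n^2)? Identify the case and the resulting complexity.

Master Theorem for T(n) = 60T(n/2) + O(n^2):

a = 60, b = 2, c = 2
log_b(a) = log_2(60) = 5.9069

Case 1: c = 2 < log_2(60) = 5.9069
T(n) = O(n^(log_2 60))

For T(n) = 60T(n/2) + O(n^2): log_2(60) = 5.9069. This is Case 1 of the Master Theorem (c < log_b(a), work dominated by leaves), giving O(n^(log_2 60)).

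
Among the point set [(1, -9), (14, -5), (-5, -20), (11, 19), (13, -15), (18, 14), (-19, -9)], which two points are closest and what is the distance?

Computing all pairwise distances among 7 points:

d((1, -9), (14, -5)) = 13.6015
d((1, -9), (-5, -20)) = 12.53
d((1, -9), (11, 19)) = 29.7321
d((1, -9), (13, -15)) = 13.4164
d((1, -9), (18, 14)) = 28.6007
d((1, -9), (-19, -9)) = 20.0
d((14, -5), (-5, -20)) = 24.2074
d((14, -5), (11, 19)) = 24.1868
d((14, -5), (13, -15)) = 10.0499
d((14, -5), (18, 14)) = 19.4165
d((14, -5), (-19, -9)) = 33.2415
d((-5, -20), (11, 19)) = 42.1545
d((-5, -20), (13, -15)) = 18.6815
d((-5, -20), (18, 14)) = 41.0488
d((-5, -20), (-19, -9)) = 17.8045
d((11, 19), (13, -15)) = 34.0588
d((11, 19), (18, 14)) = 8.6023 <-- minimum
d((11, 19), (-19, -9)) = 41.0366
d((13, -15), (18, 14)) = 29.4279
d((13, -15), (-19, -9)) = 32.5576
d((18, 14), (-19, -9)) = 43.566

Closest pair: (11, 19) and (18, 14) with distance 8.6023

The closest pair is (11, 19) and (18, 14) with Euclidean distance 8.6023. For 7 points, brute-force pairwise comparison is shown above. For large n, the divide-and-conquer algorithm (sort by x, recurse on halves, check the dividing strip) achieves O(n log n).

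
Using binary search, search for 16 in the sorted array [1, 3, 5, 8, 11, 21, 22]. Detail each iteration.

Binary search for 16 in [1, 3, 5, 8, 11, 21, 22]:

lo=0, hi=6, mid=3, arr[mid]=8 -> 8 < 16, search right half
lo=4, hi=6, mid=5, arr[mid]=21 -> 21 > 16, search left half
lo=4, hi=4, mid=4, arr[mid]=11 -> 11 < 16, search right half
lo=5 > hi=4, target 16 not found

Binary search determines that 16 is not in the array after 3 comparisons. The search space was exhausted without finding the target.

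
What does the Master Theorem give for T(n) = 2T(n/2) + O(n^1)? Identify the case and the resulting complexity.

Master Theorem for T(n) = 2T(n/2) + O(n^1):

a = 2, b = 2, c = 1
log_b(a) = log_2(2) = 1.0000

Case 2: c = 1 = log_2(2) = 1.0000
T(n) = O(n^1 log n) = O(n log n)

For T(n) = 2T(n/2) + O(n^1): log_2(2) = 1.0000. This is Case 2 of the Master Theorem (c = log_b(a), equal work at all levels), giving O(n log n).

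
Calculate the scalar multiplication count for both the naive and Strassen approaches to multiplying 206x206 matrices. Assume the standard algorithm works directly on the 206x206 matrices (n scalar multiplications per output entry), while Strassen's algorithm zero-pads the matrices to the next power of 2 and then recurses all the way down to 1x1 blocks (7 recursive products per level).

Matrix multiplication for 206x206 matrices:

Strassen's algorithm requires power-of-2 dimensions. Pad 206x206 to 256x256 (next power of 2).

Standard algorithm: 206^3 = 8741816 multiplications
Strassen's algorithm: 7^(log2(256)) = 7^8 = 5764801 multiplications
Savings: 8741816 - 5764801 = 2977015 multiplications

Standard: 8741816 multiplications (206^3). Strassen: 5764801 multiplications (7^8, after padding to 256x256). Strassen reduces 8 recursive multiplications to 7 at each level.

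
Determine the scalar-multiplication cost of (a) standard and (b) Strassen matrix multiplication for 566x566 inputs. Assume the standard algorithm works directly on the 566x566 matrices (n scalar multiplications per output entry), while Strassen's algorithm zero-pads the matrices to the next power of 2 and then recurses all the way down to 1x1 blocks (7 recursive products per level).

Matrix multiplication for 566x566 matrices:

Strassen's algorithm requires power-of-2 dimensions. Pad 566x566 to 1024x1024 (next power of 2).

Standard algorithm: 566^3 = 181321496 multiplications
Strassen's algorithm: 7^(log2(1024)) = 7^10 = 282475249 multiplications
Difference: 181321496 - 282475249 = -101153753 (Strassen uses MORE here due to padding overhead — for small or just-over-power-of-2 n, padding can outweigh the per-level savings)

Standard: 181321496 multiplications (566^3). Strassen: 282475249 multiplications (7^10, after padding to 1024x1024). Strassen reduces 8 recursive multiplications to 7 at each level.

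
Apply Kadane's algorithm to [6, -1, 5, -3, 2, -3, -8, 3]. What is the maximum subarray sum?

Using Kadane's algorithm on [6, -1, 5, -3, 2, -3, -8, 3]:

Scanning through the array:
Position 1 (value -1): max_ending_here = 5, max_so_far = 6
Position 2 (value 5): max_ending_here = 10, max_so_far = 10
Position 3 (value -3): max_ending_here = 7, max_so_far = 10
Position 4 (value 2): max_ending_here = 9, max_so_far = 10
Position 5 (value -3): max_ending_here = 6, max_so_far = 10
Position 6 (value -8): max_ending_here = -2, max_so_far = 10
Position 7 (value 3): max_ending_here = 3, max_so_far = 10

Maximum subarray: [6, -1, 5]
Maximum sum: 10

The maximum subarray is [6, -1, 5] with sum 10. This subarray runs from index 0 to index 2.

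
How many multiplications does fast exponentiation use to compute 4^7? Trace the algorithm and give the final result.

Computing 4^7 by squaring (build up from 4^1; each line after the first costs one multiplication):

4^1 = 4
4^2 = (4^1)^2 = 4^2 = 16
4^3 = 4 * 4^2 = 4 * 16 = 64
4^6 = (4^3)^2 = 64^2 = 4096
4^7 = 4 * 4^6 = 4 * 4096 = 16384

Result: 16384
Multiplications needed: 4 (4 lines after 4^1)

4^7 = 16384. Using exponentiation by squaring, this requires 4 multiplications. The key idea: if the exponent is even, square the half-power; if odd, multiply by the base once.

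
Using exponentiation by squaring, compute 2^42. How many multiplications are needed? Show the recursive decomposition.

Computing 2^42 by squaring (build up from 2^1; each line after the first costs one multiplication):

2^1 = 2
2^2 = (2^1)^2 = 2^2 = 4
2^4 = (2^2)^2 = 4^2 = 16
2^5 = 2 * 2^4 = 2 * 16 = 32
2^10 = (2^5)^2 = 32^2 = 1024
2^20 = (2^10)^2 = 1024^2 = 1048576
2^21 = 2 * 2^20 = 2 * 1048576 = 2097152
2^42 = (2^21)^2 = 2097152^2 = 4398046511104

Result: 4398046511104
Multiplications needed: 7 (7 lines after 2^1)

2^42 = 4398046511104. Using exponentiation by squaring, this requires 7 multiplications. The key idea: if the exponent is even, square the half-power; if odd, multiply by the base once.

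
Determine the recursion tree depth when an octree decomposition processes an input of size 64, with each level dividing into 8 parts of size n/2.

For divide and conquer with division factor 2:

Problem sizes at each level:
Level 0: 64
Level 1: 32
Level 2: 16
Level 3: 8
Level 4: 4
Level 5: 2
Level 6: 1

The root is level 0 and the size-1 base case is level 6 (the tree spans levels 0 through 6, i.e. 7 levels counting the root), so the depth is the number of divisions: log_2(64) = 6

The recursion tree depth is log_2(64) = 6. At each level, the problem size is divided by 2, so it takes 6 divisions to reduce to a base case of size 1. The algorithm makes 8 recursive calls at each level.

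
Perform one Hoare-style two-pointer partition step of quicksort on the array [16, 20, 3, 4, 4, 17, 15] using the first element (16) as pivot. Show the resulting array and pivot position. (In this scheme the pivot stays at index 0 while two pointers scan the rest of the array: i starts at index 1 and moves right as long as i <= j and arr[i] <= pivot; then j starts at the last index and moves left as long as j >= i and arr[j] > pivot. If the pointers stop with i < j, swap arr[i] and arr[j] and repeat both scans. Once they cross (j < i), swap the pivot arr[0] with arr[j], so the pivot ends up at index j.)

Hoare-style two-pointer partition with pivot = 16:

Initial array: [16, 20, 3, 4, 4, 17, 15]

Pointers start at i = 1, j = 6.
i stops at index 1 (arr[1]=20 > 16), j stops at index 6 (arr[6]=15 <= 16): swap arr[1] and arr[6], array becomes [16, 15, 3, 4, 4, 17, 20]
i ends at 5, j ends at 4: the pointers have crossed (j < i), so scanning stops.

Swap pivot arr[0] with arr[4] to place pivot at position 4: [4, 15, 3, 4, 16, 17, 20]
Pivot position: 4

After partitioning with pivot 16, the array becomes [4, 15, 3, 4, 16, 17, 20]. The pivot is placed at index 4. All elements to the left of the pivot are <= 16, and all elements to the right are > 16.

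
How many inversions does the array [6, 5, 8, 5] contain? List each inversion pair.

Finding inversions in [6, 5, 8, 5]:

(0, 1): arr[0]=6 > arr[1]=5
(0, 3): arr[0]=6 > arr[3]=5
(2, 3): arr[2]=8 > arr[3]=5

Total inversions: 3

The array has 3 inversion(s): (0,1), (0,3), (2,3). Each pair (i,j) satisfies i < j and arr[i] > arr[j].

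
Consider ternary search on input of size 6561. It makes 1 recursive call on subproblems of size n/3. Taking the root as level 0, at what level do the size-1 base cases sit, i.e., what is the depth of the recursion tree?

For divide and conquer with division factor 3:

Problem sizes at each level:
Level 0: 6561
Level 1: 2187
Level 2: 729
Level 3: 243
Level 4: 81
Level 5: 27
Level 6: 9
Level 7: 3
Level 8: 1

The root is level 0 and the size-1 base case is level 8 (the tree spans levels 0 through 8, i.e. 9 levels counting the root), so the depth is the number of divisions: log_3(6561) = 8

The recursion tree depth is log_3(6561) = 8. At each level, the problem size is divided by 3, so it takes 8 divisions to reduce to a base case of size 1. The algorithm makes 1 recursive call at each level.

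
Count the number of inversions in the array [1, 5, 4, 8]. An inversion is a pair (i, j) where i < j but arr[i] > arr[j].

Finding inversions in [1, 5, 4, 8]:

(1, 2): arr[1]=5 > arr[2]=4

Total inversions: 1

The array has 1 inversion(s): (1,2). Each pair (i,j) satisfies i < j and arr[i] > arr[j].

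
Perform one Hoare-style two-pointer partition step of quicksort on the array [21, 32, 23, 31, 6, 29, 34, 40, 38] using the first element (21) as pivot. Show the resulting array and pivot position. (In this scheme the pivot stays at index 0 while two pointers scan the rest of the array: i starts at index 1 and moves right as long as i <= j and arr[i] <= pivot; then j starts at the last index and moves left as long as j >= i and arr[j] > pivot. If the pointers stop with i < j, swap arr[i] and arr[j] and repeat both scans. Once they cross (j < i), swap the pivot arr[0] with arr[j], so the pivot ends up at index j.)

Hoare-style two-pointer partition with pivot = 21:

Initial array: [21, 32, 23, 31, 6, 29, 34, 40, 38]

Pointers start at i = 1, j = 8.
i stops at index 1 (arr[1]=32 > 21), j stops at index 4 (arr[4]=6 <= 21): swap arr[1] and arr[4], array becomes [21, 6, 23, 31, 32, 29, 34, 40, 38]
i ends at 2, j ends at 1: the pointers have crossed (j < i), so scanning stops.

Swap pivot arr[0] with arr[1] to place pivot at position 1: [6, 21, 23, 31, 32, 29, 34, 40, 38]
Pivot position: 1

After partitioning with pivot 21, the array becomes [6, 21, 23, 31, 32, 29, 34, 40, 38]. The pivot is placed at index 1. All elements to the left of the pivot are <= 21, and all elements to the right are > 21.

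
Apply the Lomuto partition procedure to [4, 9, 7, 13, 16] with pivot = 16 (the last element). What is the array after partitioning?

Lomuto partition with pivot = 16:

Initial array: [4, 9, 7, 13, 16]

arr[0]=4 <= 16: swap with position 0, array becomes [4, 9, 7, 13, 16]
arr[1]=9 <= 16: swap with position 1, array becomes [4, 9, 7, 13, 16]
arr[2]=7 <= 16: swap with position 2, array becomes [4, 9, 7, 13, 16]
arr[3]=13 <= 16: swap with position 3, array becomes [4, 9, 7, 13, 16]

Place pivot at position 4: [4, 9, 7, 13, 16]
Pivot position: 4

After partitioning with pivot 16, the array becomes [4, 9, 7, 13, 16]. The pivot is placed at index 4. All elements to the left of the pivot are <= 16, and all elements to the right are > 16.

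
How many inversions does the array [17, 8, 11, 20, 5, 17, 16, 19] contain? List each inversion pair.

Finding inversions in [17, 8, 11, 20, 5, 17, 16, 19]:

(0, 1): arr[0]=17 > arr[1]=8
(0, 2): arr[0]=17 > arr[2]=11
(0, 4): arr[0]=17 > arr[4]=5
(0, 6): arr[0]=17 > arr[6]=16
(1, 4): arr[1]=8 > arr[4]=5
(2, 4): arr[2]=11 > arr[4]=5
(3, 4): arr[3]=20 > arr[4]=5
(3, 5): arr[3]=20 > arr[5]=17
(3, 6): arr[3]=20 > arr[6]=16
(3, 7): arr[3]=20 > arr[7]=19
(5, 6): arr[5]=17 > arr[6]=16

Total inversions: 11

The array has 11 inversion(s): (0,1), (0,2), (0,4), (0,6), (1,4), (2,4), (3,4), (3,5), (3,6), (3,7), (5,6). Each pair (i,j) satisfies i < j and arr[i] > arr[j].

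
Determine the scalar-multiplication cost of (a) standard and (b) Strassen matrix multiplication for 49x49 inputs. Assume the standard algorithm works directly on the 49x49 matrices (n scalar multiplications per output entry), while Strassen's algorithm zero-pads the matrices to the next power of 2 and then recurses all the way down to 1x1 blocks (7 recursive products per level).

Matrix multiplication for 49x49 matrices:

Strassen's algorithm requires power-of-2 dimensions. Pad 49x49 to 64x64 (next power of 2).

Standard algorithm: 49^3 = 117649 multiplications
Strassen's algorithm: 7^(log2(64)) = 7^6 = 117649 multiplications
Savings: 117649 - 117649 = 0 multiplications

Standard: 117649 multiplications (49^3). Strassen: 117649 multiplications (7^6, after padding to 64x64). Strassen reduces 8 recursive multiplications to 7 at each level.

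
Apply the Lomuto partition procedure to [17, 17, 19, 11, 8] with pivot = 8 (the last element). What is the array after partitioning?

Lomuto partition with pivot = 8:

Initial array: [17, 17, 19, 11, 8]

arr[0]=17 > 8: no swap
arr[1]=17 > 8: no swap
arr[2]=19 > 8: no swap
arr[3]=11 > 8: no swap

Place pivot at position 0: [8, 17, 19, 11, 17]
Pivot position: 0

After partitioning with pivot 8, the array becomes [8, 17, 19, 11, 17]. The pivot is placed at index 0. All elements to the left of the pivot are <= 8, and all elements to the right are > 8.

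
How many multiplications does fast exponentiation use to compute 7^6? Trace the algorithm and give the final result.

Computing 7^6 by squaring (build up from 7^1; each line after the first costs one multiplication):

7^1 = 7
7^2 = (7^1)^2 = 7^2 = 49
7^3 = 7 * 7^2 = 7 * 49 = 343
7^6 = (7^3)^2 = 343^2 = 117649

Result: 117649
Multiplications needed: 3 (3 lines after 7^1)

7^6 = 117649. Using exponentiation by squaring, this requires 3 multiplications. The key idea: if the exponent is even, square the half-power; if odd, multiply by the base once.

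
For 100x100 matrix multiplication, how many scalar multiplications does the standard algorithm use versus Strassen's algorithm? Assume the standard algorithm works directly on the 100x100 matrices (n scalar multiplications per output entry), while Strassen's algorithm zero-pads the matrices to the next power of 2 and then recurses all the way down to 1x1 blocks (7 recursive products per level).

Matrix multiplication for 100x100 matrices:

Strassen's algorithm requires power-of-2 dimensions. Pad 100x100 to 128x128 (next power of 2).

Standard algorithm: 100^3 = 1000000 multiplications
Strassen's algorithm: 7^(log2(128)) = 7^7 = 823543 multiplications
Savings: 1000000 - 823543 = 176457 multiplications

Standard: 1000000 multiplications (100^3). Strassen: 823543 multiplications (7^7, after padding to 128x128). Strassen reduces 8 recursive multiplications to 7 at each level.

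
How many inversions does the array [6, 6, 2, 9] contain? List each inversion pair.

Finding inversions in [6, 6, 2, 9]:

(0, 2): arr[0]=6 > arr[2]=2
(1, 2): arr[1]=6 > arr[2]=2

Total inversions: 2

The array has 2 inversion(s): (0,2), (1,2). Each pair (i,j) satisfies i < j and arr[i] > arr[j].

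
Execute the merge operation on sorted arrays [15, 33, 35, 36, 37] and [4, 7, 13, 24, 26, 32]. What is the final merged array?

Merging process:

Compare 15 vs 4: take 4 from right. Merged: [4]
Compare 15 vs 7: take 7 from right. Merged: [4, 7]
Compare 15 vs 13: take 13 from right. Merged: [4, 7, 13]
Compare 15 vs 24: take 15 from left. Merged: [4, 7, 13, 15]
Compare 33 vs 24: take 24 from right. Merged: [4, 7, 13, 15, 24]
Compare 33 vs 26: take 26 from right. Merged: [4, 7, 13, 15, 24, 26]
Compare 33 vs 32: take 32 from right. Merged: [4, 7, 13, 15, 24, 26, 32]
Append remaining from left: [33, 35, 36, 37]. Merged: [4, 7, 13, 15, 24, 26, 32, 33, 35, 36, 37]

Final merged array: [4, 7, 13, 15, 24, 26, 32, 33, 35, 36, 37]
Total comparisons: 7

The merged array is [4, 7, 13, 15, 24, 26, 32, 33, 35, 36, 37], requiring 7 comparisons. The merge step runs in O(n) time where n is the total number of elements.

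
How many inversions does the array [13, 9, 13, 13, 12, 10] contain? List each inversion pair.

Finding inversions in [13, 9, 13, 13, 12, 10]:

(0, 1): arr[0]=13 > arr[1]=9
(0, 4): arr[0]=13 > arr[4]=12
(0, 5): arr[0]=13 > arr[5]=10
(2, 4): arr[2]=13 > arr[4]=12
(2, 5): arr[2]=13 > arr[5]=10
(3, 4): arr[3]=13 > arr[4]=12
(3, 5): arr[3]=13 > arr[5]=10
(4, 5): arr[4]=12 > arr[5]=10

Total inversions: 8

The array has 8 inversion(s): (0,1), (0,4), (0,5), (2,4), (2,5), (3,4), (3,5), (4,5). Each pair (i,j) satisfies i < j and arr[i] > arr[j].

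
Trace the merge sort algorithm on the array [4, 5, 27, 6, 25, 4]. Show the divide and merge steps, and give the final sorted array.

Merge sort trace:

Split: [4, 5, 27, 6, 25, 4] -> [4, 5, 27] and [6, 25, 4]
  Split: [4, 5, 27] -> [4] and [5, 27]
    Split: [5, 27] -> [5] and [27]
    Merge: [5] + [27] -> [5, 27]
  Merge: [4] + [5, 27] -> [4, 5, 27]
  Split: [6, 25, 4] -> [6] and [25, 4]
    Split: [25, 4] -> [25] and [4]
    Merge: [25] + [4] -> [4, 25]
  Merge: [6] + [4, 25] -> [4, 6, 25]
Merge: [4, 5, 27] + [4, 6, 25] -> [4, 4, 5, 6, 25, 27]

Final sorted array: [4, 4, 5, 6, 25, 27]

The merge sort proceeds by recursively splitting the array and merging sorted halves.
After all merges, the sorted array is [4, 4, 5, 6, 25, 27].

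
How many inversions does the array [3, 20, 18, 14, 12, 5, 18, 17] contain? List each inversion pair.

Finding inversions in [3, 20, 18, 14, 12, 5, 18, 17]:

(1, 2): arr[1]=20 > arr[2]=18
(1, 3): arr[1]=20 > arr[3]=14
(1, 4): arr[1]=20 > arr[4]=12
(1, 5): arr[1]=20 > arr[5]=5
(1, 6): arr[1]=20 > arr[6]=18
(1, 7): arr[1]=20 > arr[7]=17
(2, 3): arr[2]=18 > arr[3]=14
(2, 4): arr[2]=18 > arr[4]=12
(2, 5): arr[2]=18 > arr[5]=5
(2, 7): arr[2]=18 > arr[7]=17
(3, 4): arr[3]=14 > arr[4]=12
(3, 5): arr[3]=14 > arr[5]=5
(4, 5): arr[4]=12 > arr[5]=5
(6, 7): arr[6]=18 > arr[7]=17

Total inversions: 14

The array has 14 inversion(s): (1,2), (1,3), (1,4), (1,5), (1,6), (1,7), (2,3), (2,4), (2,5), (2,7), (3,4), (3,5), (4,5), (6,7). Each pair (i,j) satisfies i < j and arr[i] > arr[j].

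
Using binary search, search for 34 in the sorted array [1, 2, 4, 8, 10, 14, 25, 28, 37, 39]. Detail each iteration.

Binary search for 34 in [1, 2, 4, 8, 10, 14, 25, 28, 37, 39]:

lo=0, hi=9, mid=4, arr[mid]=10 -> 10 < 34, search right half
lo=5, hi=9, mid=7, arr[mid]=28 -> 28 < 34, search right half
lo=8, hi=9, mid=8, arr[mid]=37 -> 37 > 34, search left half
lo=8 > hi=7, target 34 not found

Binary search determines that 34 is not in the array after 3 comparisons. The search space was exhausted without finding the target.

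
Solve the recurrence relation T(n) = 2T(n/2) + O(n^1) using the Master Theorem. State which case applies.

Master Theorem for T(n) = 2T(n/2) + O(n^1):

a = 2, b = 2, c = 1
log_b(a) = log_2(2) = 1.0000

Case 2: c = 1 = log_2(2) = 1.0000
T(n) = O(n^1 log n) = O(n log n)

For T(n) = 2T(n/2) + O(n^1): log_2(2) = 1.0000. This is Case 2 of the Master Theorem (c = log_b(a), equal work at all levels), giving O(n log n).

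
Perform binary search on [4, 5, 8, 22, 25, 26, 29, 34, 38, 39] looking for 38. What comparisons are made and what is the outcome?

Binary search for 38 in [4, 5, 8, 22, 25, 26, 29, 34, 38, 39]:

lo=0, hi=9, mid=4, arr[mid]=25 -> 25 < 38, search right half
lo=5, hi=9, mid=7, arr[mid]=34 -> 34 < 38, search right half
lo=8, hi=9, mid=8, arr[mid]=38 -> Found target at index 8!

Binary search finds 38 at index 8 after 3 comparisons. The search repeatedly halves the search space by comparing with the middle element.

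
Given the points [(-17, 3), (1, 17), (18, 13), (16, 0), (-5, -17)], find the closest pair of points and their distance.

Computing all pairwise distances among 5 points:

d((-17, 3), (1, 17)) = 22.8035
d((-17, 3), (18, 13)) = 36.4005
d((-17, 3), (16, 0)) = 33.1361
d((-17, 3), (-5, -17)) = 23.3238
d((1, 17), (18, 13)) = 17.4642
d((1, 17), (16, 0)) = 22.6716
d((1, 17), (-5, -17)) = 34.5254
d((18, 13), (16, 0)) = 13.1529 <-- minimum
d((18, 13), (-5, -17)) = 37.8021
d((16, 0), (-5, -17)) = 27.0185

Closest pair: (18, 13) and (16, 0) with distance 13.1529

The closest pair is (18, 13) and (16, 0) with Euclidean distance 13.1529. For 5 points, brute-force pairwise comparison is shown above. For large n, the divide-and-conquer algorithm (sort by x, recurse on halves, check the dividing strip) achieves O(n log n).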